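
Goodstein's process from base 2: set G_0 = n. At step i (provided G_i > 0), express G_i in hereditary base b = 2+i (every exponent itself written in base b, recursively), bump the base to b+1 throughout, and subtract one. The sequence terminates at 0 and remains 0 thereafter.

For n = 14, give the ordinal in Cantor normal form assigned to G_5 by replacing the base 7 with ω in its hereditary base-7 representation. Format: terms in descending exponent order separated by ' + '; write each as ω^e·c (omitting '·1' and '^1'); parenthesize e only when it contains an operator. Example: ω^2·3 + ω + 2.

G_0=14  [base 2] 2^(2 + 1) + 2^2 + 2  →[2↦3]→  3^(3 + 1) + 3^3 + 3 = 111  −1 ⇒ G_1=110
G_1=110  [base 3] 3^(3 + 1) + 3^3 + 2  →[3↦4]→  4^(4 + 1) + 4^4 + 2 = 1282  −1 ⇒ G_2=1281
G_2=1281  [base 4] 4^(4 + 1) + 4^4 + 1  →[4↦5]→  5^(5 + 1) + 5^5 + 1 = 18751  −1 ⇒ G_3=18750
G_3=18750  [base 5] 5^(5 + 1) + 5^5  →[5↦6]→  6^(6 + 1) + 6^6 = 326592  −1 ⇒ G_4=326591
G_4=326591  [base 6] 6^(6 + 1) + 5·6^5 + 5·6^4 + 5·6^3 + 5·6^2 + 5·6 + 5  →[6↦7]→  7^(7 + 1) + 5·7^5 + 5·7^4 + 5·7^3 + 5·7^2 + 5·7 + 5 = 5862841  −1 ⇒ G_5=5862840

ω^(ω + 1) + ω^5·5 + ω^4·5 + ω^3·5 + ω^2·5 + ω·5 + 4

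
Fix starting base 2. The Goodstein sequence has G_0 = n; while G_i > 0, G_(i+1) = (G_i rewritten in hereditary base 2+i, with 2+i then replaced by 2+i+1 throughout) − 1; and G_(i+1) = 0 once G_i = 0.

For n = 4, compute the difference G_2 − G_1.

15

i=0: 4 = 2^2 (b=2); 2→3: 3^3 = 27; 27−1 = 26
i=1: 26 = 2·3^2 + 2·3 + 2 (b=3); 3→4: 2·4^2 + 2·4 + 2 = 42; 42−1 = 41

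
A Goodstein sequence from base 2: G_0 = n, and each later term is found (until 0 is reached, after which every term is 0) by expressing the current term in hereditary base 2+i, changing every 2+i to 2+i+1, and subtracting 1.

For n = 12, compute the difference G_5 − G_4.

5484891

i=0: 12 = 2^(2 + 1) + 2^2 (b=2); 2→3: 3^(3 + 1) + 3^3 = 108; 108−1 = 107
i=1: 107 = 3^(3 + 1) + 2·3^2 + 2·3 + 2 (b=3); 3→4: 4^(4 + 1) + 2·4^2 + 2·4 + 2 = 1066; 1066−1 = 1065
i=2: 1065 = 4^(4 + 1) + 2·4^2 + 2·4 + 1 (b=4); 4→5: 5^(5 + 1) + 2·5^2 + 2·5 + 1 = 15686; 15686−1 = 15685
i=3: 15685 = 5^(5 + 1) + 2·5^2 + 2·5 (b=5); 5→6: 6^(6 + 1) + 2·6^2 + 2·6 = 280020; 280020−1 = 280019
i=4: 280019 = 6^(6 + 1) + 2·6^2 + 6 + 5 (b=6); 6→7: 7^(7 + 1) + 2·7^2 + 7 + 5 = 5764911; 5764911−1 = 5764910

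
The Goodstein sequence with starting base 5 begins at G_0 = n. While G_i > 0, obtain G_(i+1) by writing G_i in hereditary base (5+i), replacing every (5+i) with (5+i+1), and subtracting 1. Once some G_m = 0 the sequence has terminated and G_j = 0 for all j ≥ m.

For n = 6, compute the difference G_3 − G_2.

G_0 = 6. HB_5(6) = 5 + 1. Bump = 7. G_1 = 6.
G_1 = 6. HB_6(6) = 6. Bump = 7. G_2 = 6.
G_2 = 6. HB_7(6) = 6. Bump = 6. G_3 = 5.

-1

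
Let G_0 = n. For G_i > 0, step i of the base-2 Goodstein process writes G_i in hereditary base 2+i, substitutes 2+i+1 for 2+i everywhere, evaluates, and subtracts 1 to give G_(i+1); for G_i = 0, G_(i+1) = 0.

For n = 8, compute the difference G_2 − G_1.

[0] 8 ≡ 2^(2 + 1) (base 2). Lift 3: 81. −1: 80.
[1] 80 ≡ 2·3^3 + 2·3^2 + 2·3 + 2 (base 3). Lift 4: 554. −1: 553.

473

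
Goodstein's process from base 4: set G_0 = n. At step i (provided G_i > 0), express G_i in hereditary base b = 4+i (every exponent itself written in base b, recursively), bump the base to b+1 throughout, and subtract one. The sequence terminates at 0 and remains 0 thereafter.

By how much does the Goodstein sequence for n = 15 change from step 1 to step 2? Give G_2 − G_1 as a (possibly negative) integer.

i=0: 15 = 3·4 + 3 (b=4); 4→5: 3·5 + 3 = 18; 18−1 = 17
i=1: 17 = 3·5 + 2 (b=5); 5→6: 3·6 + 2 = 20; 20−1 = 19

2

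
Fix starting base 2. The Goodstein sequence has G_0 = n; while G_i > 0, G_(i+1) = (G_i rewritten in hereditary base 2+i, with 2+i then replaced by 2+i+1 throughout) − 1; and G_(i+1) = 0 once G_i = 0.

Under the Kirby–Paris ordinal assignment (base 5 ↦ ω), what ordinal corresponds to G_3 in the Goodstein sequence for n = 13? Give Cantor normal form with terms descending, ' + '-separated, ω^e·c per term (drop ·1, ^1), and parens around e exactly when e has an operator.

ω^(ω + 1) + ω^3·3 + ω^2·3 + ω·3 + 2

(0) 13|_2 = 2^(2 + 1) + 2^2 + 1 ↦ 3^(3 + 1) + 3^3 + 1|_3 = 109 ⇒ 108
(1) 108|_3 = 3^(3 + 1) + 3^3 ↦ 4^(4 + 1) + 4^4|_4 = 1280 ⇒ 1279
(2) 1279|_4 = 4^(4 + 1) + 3·4^3 + 3·4^2 + 3·4 + 3 ↦ 5^(5 + 1) + 3·5^3 + 3·5^2 + 3·5 + 3|_5 = 16093 ⇒ 16092
(3) 16092|_5 = 5^(5 + 1) + 3·5^3 + 3·5^2 + 3·5 + 2 ↦ 6^(6 + 1) + 3·6^3 + 3·6^2 + 3·6 + 2|_6 = 280712 ⇒ 280711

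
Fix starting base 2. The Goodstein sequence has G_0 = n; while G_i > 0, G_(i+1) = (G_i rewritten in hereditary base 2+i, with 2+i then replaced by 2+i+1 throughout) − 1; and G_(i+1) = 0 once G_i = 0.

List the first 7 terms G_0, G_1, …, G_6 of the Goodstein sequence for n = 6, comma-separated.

(0) 6|_2 = 2^2 + 2 ↦ 3^3 + 3|_3 = 30 ⇒ 29
(1) 29|_3 = 3^3 + 2 ↦ 4^4 + 2|_4 = 258 ⇒ 257
(2) 257|_4 = 4^4 + 1 ↦ 5^5 + 1|_5 = 3126 ⇒ 3125
(3) 3125|_5 = 5^5 ↦ 6^6|_6 = 46656 ⇒ 46655
(4) 46655|_6 = 5·6^5 + 5·6^4 + 5·6^3 + 5·6^2 + 5·6 + 5 ↦ 5·7^5 + 5·7^4 + 5·7^3 + 5·7^2 + 5·7 + 5|_7 = 98040 ⇒ 98039
(5) 98039|_7 = 5·7^5 + 5·7^4 + 5·7^3 + 5·7^2 + 5·7 + 4 ↦ 5·8^5 + 5·8^4 + 5·8^3 + 5·8^2 + 5·8 + 4|_8 = 187244 ⇒ 187243

6, 29, 257, 3125, 46655, 98039, 187243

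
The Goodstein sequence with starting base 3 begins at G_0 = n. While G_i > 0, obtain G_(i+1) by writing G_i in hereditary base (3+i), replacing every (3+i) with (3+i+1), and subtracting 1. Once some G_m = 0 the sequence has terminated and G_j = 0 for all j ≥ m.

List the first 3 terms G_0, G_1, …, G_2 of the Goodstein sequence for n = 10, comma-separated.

10, 16, 24

i=0: 10 = 3^2 + 1 (b=3); 3→4: 4^2 + 1 = 17; 17−1 = 16
i=1: 16 = 4^2 (b=4); 4→5: 5^2 = 25; 25−1 = 24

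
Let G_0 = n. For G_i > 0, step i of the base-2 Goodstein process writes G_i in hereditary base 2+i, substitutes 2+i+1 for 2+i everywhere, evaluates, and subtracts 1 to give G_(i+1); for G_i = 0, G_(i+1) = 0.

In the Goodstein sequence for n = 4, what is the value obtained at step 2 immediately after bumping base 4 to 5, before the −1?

G_0=4  [base 2] 2^2  →[2↦3]→  3^3 = 27  −1 ⇒ G_1=26
G_1=26  [base 3] 2·3^2 + 2·3 + 2  →[3↦4]→  2·4^2 + 2·4 + 2 = 42  −1 ⇒ G_2=41

61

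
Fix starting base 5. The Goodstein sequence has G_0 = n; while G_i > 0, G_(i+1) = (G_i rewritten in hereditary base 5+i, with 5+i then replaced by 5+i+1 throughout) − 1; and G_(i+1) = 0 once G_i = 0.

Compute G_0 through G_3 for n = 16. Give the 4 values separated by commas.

16, 18, 20, 21

base 5: 16 = 3·5 + 1; at 6: 3·6 + 1 = 19; next = 18
base 6: 18 = 3·6; at 7: 3·7 = 21; next = 20
base 7: 20 = 2·7 + 6; at 8: 2·8 + 6 = 22; next = 21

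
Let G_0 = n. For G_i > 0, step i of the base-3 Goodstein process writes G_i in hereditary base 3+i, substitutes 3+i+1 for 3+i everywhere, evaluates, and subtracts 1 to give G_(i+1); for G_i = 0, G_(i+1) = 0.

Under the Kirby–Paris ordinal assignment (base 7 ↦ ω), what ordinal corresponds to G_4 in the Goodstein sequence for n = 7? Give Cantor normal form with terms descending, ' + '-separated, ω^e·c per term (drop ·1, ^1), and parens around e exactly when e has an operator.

ω + 2

G_0=7  [base 3] 2·3 + 1  →[3↦4]→  2·4 + 1 = 9  −1 ⇒ G_1=8
G_1=8  [base 4] 2·4  →[4↦5]→  2·5 = 10  −1 ⇒ G_2=9
G_2=9  [base 5] 5 + 4  →[5↦6]→  6 + 4 = 10  −1 ⇒ G_3=9
G_3=9  [base 6] 6 + 3  →[6↦7]→  7 + 3 = 10  −1 ⇒ G_4=9
G_4=9  [base 7] 7 + 2  →[7↦8]→  8 + 2 = 10  −1 ⇒ G_5=9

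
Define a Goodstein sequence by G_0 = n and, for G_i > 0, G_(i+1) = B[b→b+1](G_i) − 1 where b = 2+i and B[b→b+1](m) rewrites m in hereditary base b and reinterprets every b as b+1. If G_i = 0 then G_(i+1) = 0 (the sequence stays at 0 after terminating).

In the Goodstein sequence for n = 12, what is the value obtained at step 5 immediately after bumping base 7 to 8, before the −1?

step 0: 12 = 2^(2 + 1) + 2^2; sub 3 for 2: 3^(3 + 1) + 3^3; = 108; G_1 = 108−1 = 107
step 1: 107 = 3^(3 + 1) + 2·3^2 + 2·3 + 2; sub 4 for 3: 4^(4 + 1) + 2·4^2 + 2·4 + 2; = 1066; G_2 = 1066−1 = 1065
step 2: 1065 = 4^(4 + 1) + 2·4^2 + 2·4 + 1; sub 5 for 4: 5^(5 + 1) + 2·5^2 + 2·5 + 1; = 15686; G_3 = 15686−1 = 15685
step 3: 15685 = 5^(5 + 1) + 2·5^2 + 2·5; sub 6 for 5: 6^(6 + 1) + 2·6^2 + 2·6; = 280020; G_4 = 280020−1 = 280019
step 4: 280019 = 6^(6 + 1) + 2·6^2 + 6 + 5; sub 7 for 6: 7^(7 + 1) + 2·7^2 + 7 + 5; = 5764911; G_5 = 5764911−1 = 5764910
step 5: 5764910 = 7^(7 + 1) + 2·7^2 + 7 + 4; sub 8 for 7: 8^(8 + 1) + 2·8^2 + 8 + 4; = 134217868; G_6 = 134217868−1 = 134217867

134217868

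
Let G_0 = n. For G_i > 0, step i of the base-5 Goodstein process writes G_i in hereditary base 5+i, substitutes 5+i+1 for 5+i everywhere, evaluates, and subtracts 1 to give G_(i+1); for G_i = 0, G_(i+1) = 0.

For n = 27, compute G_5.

[0] 27 ≡ 5^2 + 2 (base 5). Lift 6: 38. −1: 37.
[1] 37 ≡ 6^2 + 1 (base 6). Lift 7: 50. −1: 49.
[2] 49 ≡ 7^2 (base 7). Lift 8: 64. −1: 63.
[3] 63 ≡ 7·8 + 7 (base 8). Lift 9: 70. −1: 69.
[4] 69 ≡ 7·9 + 6 (base 9). Lift 10: 76. −1: 75.
[5] 75 ≡ 7·10 + 5 (base 10). Lift 11: 82. −1: 81.

75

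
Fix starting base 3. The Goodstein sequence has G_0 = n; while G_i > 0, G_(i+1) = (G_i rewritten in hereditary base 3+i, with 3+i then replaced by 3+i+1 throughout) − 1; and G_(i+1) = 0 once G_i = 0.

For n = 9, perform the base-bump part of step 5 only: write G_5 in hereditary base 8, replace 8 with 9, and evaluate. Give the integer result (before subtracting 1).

25

i=0: 9 = 3^2 (b=3); 3→4: 4^2 = 16; 16−1 = 15
i=1: 15 = 3·4 + 3 (b=4); 4→5: 3·5 + 3 = 18; 18−1 = 17
i=2: 17 = 3·5 + 2 (b=5); 5→6: 3·6 + 2 = 20; 20−1 = 19
i=3: 19 = 3·6 + 1 (b=6); 6→7: 3·7 + 1 = 22; 22−1 = 21
i=4: 21 = 3·7 (b=7); 7→8: 3·8 = 24; 24−1 = 23
i=5: 23 = 2·8 + 7 (b=8); 8→9: 2·9 + 7 = 25; 25−1 = 24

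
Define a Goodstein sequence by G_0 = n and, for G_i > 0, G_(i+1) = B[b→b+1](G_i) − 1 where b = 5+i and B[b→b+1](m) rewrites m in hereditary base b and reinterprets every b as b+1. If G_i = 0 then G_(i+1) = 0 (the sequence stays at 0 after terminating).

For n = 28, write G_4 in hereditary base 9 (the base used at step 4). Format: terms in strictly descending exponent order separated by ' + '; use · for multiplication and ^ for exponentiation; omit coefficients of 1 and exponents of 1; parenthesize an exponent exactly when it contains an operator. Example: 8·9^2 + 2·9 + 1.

8·9 + 8

[0] 28 ≡ 5^2 + 3 (base 5). Lift 6: 39. −1: 38.
[1] 38 ≡ 6^2 + 2 (base 6). Lift 7: 51. −1: 50.
[2] 50 ≡ 7^2 + 1 (base 7). Lift 8: 65. −1: 64.
[3] 64 ≡ 8^2 (base 8). Lift 9: 81. −1: 80.
[4] 80 ≡ 8·9 + 8 (base 9). Lift 10: 88. −1: 87.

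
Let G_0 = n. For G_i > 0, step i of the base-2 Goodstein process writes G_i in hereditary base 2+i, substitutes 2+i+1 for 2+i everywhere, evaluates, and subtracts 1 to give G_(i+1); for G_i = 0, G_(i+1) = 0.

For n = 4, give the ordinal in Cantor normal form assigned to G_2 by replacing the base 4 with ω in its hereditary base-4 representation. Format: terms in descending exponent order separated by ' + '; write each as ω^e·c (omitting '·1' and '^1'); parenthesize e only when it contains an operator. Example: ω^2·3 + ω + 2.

ω^2·2 + ω·2 + 1

G_0 = 4. HB_2(4) = 2^2. Bump = 27. G_1 = 26.
G_1 = 26. HB_3(26) = 2·3^2 + 2·3 + 2. Bump = 42. G_2 = 41.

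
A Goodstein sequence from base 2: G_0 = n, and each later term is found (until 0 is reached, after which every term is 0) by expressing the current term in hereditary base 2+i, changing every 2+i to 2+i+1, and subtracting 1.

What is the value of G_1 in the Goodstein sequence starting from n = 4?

G_0 = 4. HB_2(4) = 2^2. Bump = 27. G_1 = 26.
G_1 = 26. HB_3(26) = 2·3^2 + 2·3 + 2. Bump = 42. G_2 = 41.

26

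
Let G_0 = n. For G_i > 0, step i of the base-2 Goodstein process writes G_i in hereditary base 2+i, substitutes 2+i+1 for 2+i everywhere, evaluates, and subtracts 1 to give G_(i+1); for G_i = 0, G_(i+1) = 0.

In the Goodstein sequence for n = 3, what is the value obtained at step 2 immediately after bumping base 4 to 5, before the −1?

G_0 = 3. HB_2(3) = 2 + 1. Bump = 4. G_1 = 3.
G_1 = 3. HB_3(3) = 3. Bump = 4. G_2 = 3.
G_2 = 3. HB_4(3) = 3. Bump = 3. G_3 = 2.

3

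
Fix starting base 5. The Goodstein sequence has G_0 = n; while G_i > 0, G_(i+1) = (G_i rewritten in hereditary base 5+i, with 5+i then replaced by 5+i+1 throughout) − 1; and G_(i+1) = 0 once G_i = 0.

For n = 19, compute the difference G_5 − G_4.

2

i=0: 19 = 3·5 + 4 (b=5); 5→6: 3·6 + 4 = 22; 22−1 = 21
i=1: 21 = 3·6 + 3 (b=6); 6→7: 3·7 + 3 = 24; 24−1 = 23
i=2: 23 = 3·7 + 2 (b=7); 7→8: 3·8 + 2 = 26; 26−1 = 25
i=3: 25 = 3·8 + 1 (b=8); 8→9: 3·9 + 1 = 28; 28−1 = 27
i=4: 27 = 3·9 (b=9); 9→10: 3·10 = 30; 30−1 = 29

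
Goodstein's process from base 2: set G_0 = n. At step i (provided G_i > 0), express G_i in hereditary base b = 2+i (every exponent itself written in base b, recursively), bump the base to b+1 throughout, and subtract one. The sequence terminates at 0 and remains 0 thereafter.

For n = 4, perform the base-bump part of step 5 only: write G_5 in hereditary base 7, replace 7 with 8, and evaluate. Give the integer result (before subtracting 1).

140

i=0: 4 = 2^2 (b=2); 2→3: 3^3 = 27; 27−1 = 26
i=1: 26 = 2·3^2 + 2·3 + 2 (b=3); 3→4: 2·4^2 + 2·4 + 2 = 42; 42−1 = 41
i=2: 41 = 2·4^2 + 2·4 + 1 (b=4); 4→5: 2·5^2 + 2·5 + 1 = 61; 61−1 = 60
i=3: 60 = 2·5^2 + 2·5 (b=5); 5→6: 2·6^2 + 2·6 = 84; 84−1 = 83
i=4: 83 = 2·6^2 + 6 + 5 (b=6); 6→7: 2·7^2 + 7 + 5 = 110; 110−1 = 109
i=5: 109 = 2·7^2 + 7 + 4 (b=7); 7→8: 2·8^2 + 8 + 4 = 140; 140−1 = 139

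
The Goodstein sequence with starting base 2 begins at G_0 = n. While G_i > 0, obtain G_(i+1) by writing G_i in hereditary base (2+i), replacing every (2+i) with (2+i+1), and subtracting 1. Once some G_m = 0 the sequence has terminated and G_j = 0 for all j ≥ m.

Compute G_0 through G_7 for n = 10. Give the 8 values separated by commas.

10, 83, 1025, 15625, 279935, 4215754, 84073323, 1937434592

10 —HB2→ 2^(2 + 1) + 2 —bump→ 3^(3 + 1) + 3 = 84 —(−1)→ 83
83 —HB3→ 3^(3 + 1) + 2 —bump→ 4^(4 + 1) + 2 = 1026 —(−1)→ 1025
1025 —HB4→ 4^(4 + 1) + 1 —bump→ 5^(5 + 1) + 1 = 15626 —(−1)→ 15625
15625 —HB5→ 5^(5 + 1) —bump→ 6^(6 + 1) = 279936 —(−1)→ 279935
279935 —HB6→ 5·6^6 + 5·6^5 + 5·6^4 + 5·6^3 + 5·6^2 + 5·6 + 5 —bump→ 5·7^7 + 5·7^5 + 5·7^4 + 5·7^3 + 5·7^2 + 5·7 + 5 = 4215755 —(−1)→ 4215754
4215754 —HB7→ 5·7^7 + 5·7^5 + 5·7^4 + 5·7^3 + 5·7^2 + 5·7 + 4 —bump→ 5·8^8 + 5·8^5 + 5·8^4 + 5·8^3 + 5·8^2 + 5·8 + 4 = 84073324 —(−1)→ 84073323
84073323 —HB8→ 5·8^8 + 5·8^5 + 5·8^4 + 5·8^3 + 5·8^2 + 5·8 + 3 —bump→ 5·9^9 + 5·9^5 + 5·9^4 + 5·9^3 + 5·9^2 + 5·9 + 3 = 1937434593 —(−1)→ 1937434592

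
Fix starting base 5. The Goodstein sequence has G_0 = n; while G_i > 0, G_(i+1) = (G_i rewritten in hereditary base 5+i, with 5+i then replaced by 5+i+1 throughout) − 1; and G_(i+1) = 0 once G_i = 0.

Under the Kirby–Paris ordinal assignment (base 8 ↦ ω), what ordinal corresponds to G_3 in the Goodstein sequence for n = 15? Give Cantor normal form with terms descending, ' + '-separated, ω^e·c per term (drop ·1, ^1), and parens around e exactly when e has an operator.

ω·2 + 3

G_0=15  [base 5] 3·5  →[5↦6]→  3·6 = 18  −1 ⇒ G_1=17
G_1=17  [base 6] 2·6 + 5  →[6↦7]→  2·7 + 5 = 19  −1 ⇒ G_2=18
G_2=18  [base 7] 2·7 + 4  →[7↦8]→  2·8 + 4 = 20  −1 ⇒ G_3=19
G_3=19  [base 8] 2·8 + 3  →[8↦9]→  2·9 + 3 = 21  −1 ⇒ G_4=20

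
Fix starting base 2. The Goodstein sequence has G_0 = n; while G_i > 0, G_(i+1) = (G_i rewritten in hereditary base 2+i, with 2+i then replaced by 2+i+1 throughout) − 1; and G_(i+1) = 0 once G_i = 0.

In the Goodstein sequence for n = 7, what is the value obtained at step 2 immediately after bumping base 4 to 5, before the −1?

3128

step 0: 7 = 2^2 + 2 + 1; sub 3 for 2: 3^3 + 3 + 1; = 31; G_1 = 31−1 = 30
step 1: 30 = 3^3 + 3; sub 4 for 3: 4^4 + 4; = 260; G_2 = 260−1 = 259
step 2: 259 = 4^4 + 3; sub 5 for 4: 5^5 + 3; = 3128; G_3 = 3128−1 = 3127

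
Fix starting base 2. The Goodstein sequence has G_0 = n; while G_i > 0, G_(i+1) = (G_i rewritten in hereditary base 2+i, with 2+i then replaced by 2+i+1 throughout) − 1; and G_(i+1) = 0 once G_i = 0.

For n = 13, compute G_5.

5765998

i=0: 13 = 2^(2 + 1) + 2^2 + 1 (b=2); 2→3: 3^(3 + 1) + 3^3 + 1 = 109; 109−1 = 108
i=1: 108 = 3^(3 + 1) + 3^3 (b=3); 3→4: 4^(4 + 1) + 4^4 = 1280; 1280−1 = 1279
i=2: 1279 = 4^(4 + 1) + 3·4^3 + 3·4^2 + 3·4 + 3 (b=4); 4→5: 5^(5 + 1) + 3·5^3 + 3·5^2 + 3·5 + 3 = 16093; 16093−1 = 16092
i=3: 16092 = 5^(5 + 1) + 3·5^3 + 3·5^2 + 3·5 + 2 (b=5); 5→6: 6^(6 + 1) + 3·6^3 + 3·6^2 + 3·6 + 2 = 280712; 280712−1 = 280711
i=4: 280711 = 6^(6 + 1) + 3·6^3 + 3·6^2 + 3·6 + 1 (b=6); 6→7: 7^(7 + 1) + 3·7^3 + 3·7^2 + 3·7 + 1 = 5765999; 5765999−1 = 5765998
i=5: 5765998 = 7^(7 + 1) + 3·7^3 + 3·7^2 + 3·7 (b=7); 7→8: 8^(8 + 1) + 3·8^3 + 3·8^2 + 3·8 = 134219480; 134219480−1 = 134219479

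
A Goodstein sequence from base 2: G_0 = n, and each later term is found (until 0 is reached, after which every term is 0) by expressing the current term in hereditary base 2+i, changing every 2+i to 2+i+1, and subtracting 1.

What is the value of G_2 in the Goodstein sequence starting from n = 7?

259

(0) 7|_2 = 2^2 + 2 + 1 ↦ 3^3 + 3 + 1|_3 = 31 ⇒ 30
(1) 30|_3 = 3^3 + 3 ↦ 4^4 + 4|_4 = 260 ⇒ 259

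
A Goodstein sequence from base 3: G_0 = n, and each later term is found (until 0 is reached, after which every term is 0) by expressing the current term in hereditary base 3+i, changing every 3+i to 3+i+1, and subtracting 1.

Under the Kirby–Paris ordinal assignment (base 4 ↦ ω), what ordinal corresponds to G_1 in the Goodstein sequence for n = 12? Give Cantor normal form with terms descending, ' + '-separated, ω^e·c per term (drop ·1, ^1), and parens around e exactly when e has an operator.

ω^2 + 3

(0) 12|_3 = 3^2 + 3 ↦ 4^2 + 4|_4 = 20 ⇒ 19
(1) 19|_4 = 4^2 + 3 ↦ 5^2 + 3|_5 = 28 ⇒ 27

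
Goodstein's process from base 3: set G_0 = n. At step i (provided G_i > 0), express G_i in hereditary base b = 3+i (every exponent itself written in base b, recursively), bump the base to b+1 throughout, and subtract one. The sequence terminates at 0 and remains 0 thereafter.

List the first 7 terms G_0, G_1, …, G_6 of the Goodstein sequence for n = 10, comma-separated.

10, 16, 24, 27, 30, 33, 36

(0) 10|_3 = 3^2 + 1 ↦ 4^2 + 1|_4 = 17 ⇒ 16
(1) 16|_4 = 4^2 ↦ 5^2|_5 = 25 ⇒ 24
(2) 24|_5 = 4·5 + 4 ↦ 4·6 + 4|_6 = 28 ⇒ 27
(3) 27|_6 = 4·6 + 3 ↦ 4·7 + 3|_7 = 31 ⇒ 30
(4) 30|_7 = 4·7 + 2 ↦ 4·8 + 2|_8 = 34 ⇒ 33
(5) 33|_8 = 4·8 + 1 ↦ 4·9 + 1|_9 = 37 ⇒ 36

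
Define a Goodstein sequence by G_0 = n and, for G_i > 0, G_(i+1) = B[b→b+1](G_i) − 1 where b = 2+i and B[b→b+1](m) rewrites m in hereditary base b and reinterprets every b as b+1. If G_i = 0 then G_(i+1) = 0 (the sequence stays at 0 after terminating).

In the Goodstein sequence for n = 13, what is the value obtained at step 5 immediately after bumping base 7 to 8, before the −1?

13 —HB2→ 2^(2 + 1) + 2^2 + 1 —bump→ 3^(3 + 1) + 3^3 + 1 = 109 —(−1)→ 108
108 —HB3→ 3^(3 + 1) + 3^3 —bump→ 4^(4 + 1) + 4^4 = 1280 —(−1)→ 1279
1279 —HB4→ 4^(4 + 1) + 3·4^3 + 3·4^2 + 3·4 + 3 —bump→ 5^(5 + 1) + 3·5^3 + 3·5^2 + 3·5 + 3 = 16093 —(−1)→ 16092
16092 —HB5→ 5^(5 + 1) + 3·5^3 + 3·5^2 + 3·5 + 2 —bump→ 6^(6 + 1) + 3·6^3 + 3·6^2 + 3·6 + 2 = 280712 —(−1)→ 280711
280711 —HB6→ 6^(6 + 1) + 3·6^3 + 3·6^2 + 3·6 + 1 —bump→ 7^(7 + 1) + 3·7^3 + 3·7^2 + 3·7 + 1 = 5765999 —(−1)→ 5765998

134219480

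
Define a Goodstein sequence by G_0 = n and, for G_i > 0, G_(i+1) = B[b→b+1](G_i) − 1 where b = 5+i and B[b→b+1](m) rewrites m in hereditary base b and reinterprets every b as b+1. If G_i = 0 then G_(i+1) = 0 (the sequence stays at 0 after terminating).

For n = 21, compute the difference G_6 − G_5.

21 —HB5→ 4·5 + 1 —bump→ 4·6 + 1 = 25 —(−1)→ 24
24 —HB6→ 4·6 —bump→ 4·7 = 28 —(−1)→ 27
27 —HB7→ 3·7 + 6 —bump→ 3·8 + 6 = 30 —(−1)→ 29
29 —HB8→ 3·8 + 5 —bump→ 3·9 + 5 = 32 —(−1)→ 31
31 —HB9→ 3·9 + 4 —bump→ 3·10 + 4 = 34 —(−1)→ 33
33 —HB10→ 3·10 + 3 —bump→ 3·11 + 3 = 36 —(−1)→ 35

2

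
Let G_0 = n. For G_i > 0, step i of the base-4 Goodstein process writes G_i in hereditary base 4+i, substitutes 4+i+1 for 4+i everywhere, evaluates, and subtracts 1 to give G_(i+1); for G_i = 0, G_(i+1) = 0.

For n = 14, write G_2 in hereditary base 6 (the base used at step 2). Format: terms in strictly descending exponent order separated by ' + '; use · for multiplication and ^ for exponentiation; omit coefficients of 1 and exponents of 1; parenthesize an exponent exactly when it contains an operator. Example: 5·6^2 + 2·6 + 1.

3·6

[0] 14 ≡ 3·4 + 2 (base 4). Lift 5: 17. −1: 16.
[1] 16 ≡ 3·5 + 1 (base 5). Lift 6: 19. −1: 18.
[2] 18 ≡ 3·6 (base 6). Lift 7: 21. −1: 20.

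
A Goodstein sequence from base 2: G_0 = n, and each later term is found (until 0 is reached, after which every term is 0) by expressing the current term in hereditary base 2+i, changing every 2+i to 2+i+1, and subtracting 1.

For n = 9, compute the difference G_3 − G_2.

8819

(0) 9|_2 = 2^(2 + 1) + 1 ↦ 3^(3 + 1) + 1|_3 = 82 ⇒ 81
(1) 81|_3 = 3^(3 + 1) ↦ 4^(4 + 1)|_4 = 1024 ⇒ 1023
(2) 1023|_4 = 3·4^4 + 3·4^3 + 3·4^2 + 3·4 + 3 ↦ 3·5^5 + 3·5^3 + 3·5^2 + 3·5 + 3|_5 = 9843 ⇒ 9842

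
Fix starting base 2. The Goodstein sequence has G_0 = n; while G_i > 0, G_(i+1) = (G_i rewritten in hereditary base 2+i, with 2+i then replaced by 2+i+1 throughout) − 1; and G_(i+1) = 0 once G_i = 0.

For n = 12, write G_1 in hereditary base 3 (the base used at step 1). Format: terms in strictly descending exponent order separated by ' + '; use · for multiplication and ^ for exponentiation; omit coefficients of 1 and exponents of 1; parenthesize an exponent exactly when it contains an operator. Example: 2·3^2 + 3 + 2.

G_0=12  [base 2] 2^(2 + 1) + 2^2  →[2↦3]→  3^(3 + 1) + 3^3 = 108  −1 ⇒ G_1=107
G_1=107  [base 3] 3^(3 + 1) + 2·3^2 + 2·3 + 2  →[3↦4]→  4^(4 + 1) + 2·4^2 + 2·4 + 2 = 1066  −1 ⇒ G_2=1065

3^(3 + 1) + 2·3^2 + 2·3 + 2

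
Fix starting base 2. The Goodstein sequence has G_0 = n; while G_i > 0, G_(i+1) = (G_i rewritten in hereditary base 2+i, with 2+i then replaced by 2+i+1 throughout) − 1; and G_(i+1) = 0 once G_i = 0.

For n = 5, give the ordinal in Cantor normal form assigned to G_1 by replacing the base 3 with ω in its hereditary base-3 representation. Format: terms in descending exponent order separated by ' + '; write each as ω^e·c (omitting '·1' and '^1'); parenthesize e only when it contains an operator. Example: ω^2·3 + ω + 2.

ω^ω

(0) 5|_2 = 2^2 + 1 ↦ 3^3 + 1|_3 = 28 ⇒ 27
(1) 27|_3 = 3^3 ↦ 4^4|_4 = 256 ⇒ 255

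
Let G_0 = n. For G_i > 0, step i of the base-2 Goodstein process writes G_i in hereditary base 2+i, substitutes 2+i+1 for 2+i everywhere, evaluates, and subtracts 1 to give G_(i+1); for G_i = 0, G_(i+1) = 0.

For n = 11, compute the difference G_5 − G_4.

5484864

G_0 = 11. HB_2(11) = 2^(2 + 1) + 2 + 1. Bump = 85. G_1 = 84.
G_1 = 84. HB_3(84) = 3^(3 + 1) + 3. Bump = 1028. G_2 = 1027.
G_2 = 1027. HB_4(1027) = 4^(4 + 1) + 3. Bump = 15628. G_3 = 15627.
G_3 = 15627. HB_5(15627) = 5^(5 + 1) + 2. Bump = 279938. G_4 = 279937.
G_4 = 279937. HB_6(279937) = 6^(6 + 1) + 1. Bump = 5764802. G_5 = 5764801.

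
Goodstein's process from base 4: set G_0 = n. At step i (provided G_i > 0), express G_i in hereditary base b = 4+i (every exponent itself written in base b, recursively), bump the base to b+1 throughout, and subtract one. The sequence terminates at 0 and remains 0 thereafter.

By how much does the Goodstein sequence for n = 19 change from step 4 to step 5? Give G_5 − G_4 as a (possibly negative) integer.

6

19 —HB4→ 4^2 + 3 —bump→ 5^2 + 3 = 28 —(−1)→ 27
27 —HB5→ 5^2 + 2 —bump→ 6^2 + 2 = 38 —(−1)→ 37
37 —HB6→ 6^2 + 1 —bump→ 7^2 + 1 = 50 —(−1)→ 49
49 —HB7→ 7^2 —bump→ 8^2 = 64 —(−1)→ 63
63 —HB8→ 7·8 + 7 —bump→ 7·9 + 7 = 70 —(−1)→ 69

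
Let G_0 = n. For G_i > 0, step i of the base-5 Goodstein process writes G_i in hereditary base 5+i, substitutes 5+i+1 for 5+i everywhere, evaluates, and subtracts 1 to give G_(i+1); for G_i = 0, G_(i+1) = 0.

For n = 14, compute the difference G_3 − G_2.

1

[0] 14 ≡ 2·5 + 4 (base 5). Lift 6: 16. −1: 15.
[1] 15 ≡ 2·6 + 3 (base 6). Lift 7: 17. −1: 16.
[2] 16 ≡ 2·7 + 2 (base 7). Lift 8: 18. −1: 17.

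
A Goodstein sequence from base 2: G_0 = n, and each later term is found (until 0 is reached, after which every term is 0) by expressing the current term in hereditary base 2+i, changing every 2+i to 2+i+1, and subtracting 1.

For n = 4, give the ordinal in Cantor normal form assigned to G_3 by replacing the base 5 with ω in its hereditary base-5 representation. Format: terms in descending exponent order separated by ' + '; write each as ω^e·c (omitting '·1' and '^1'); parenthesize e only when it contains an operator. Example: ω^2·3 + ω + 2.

i=0: 4 = 2^2 (b=2); 2→3: 3^3 = 27; 27−1 = 26
i=1: 26 = 2·3^2 + 2·3 + 2 (b=3); 3→4: 2·4^2 + 2·4 + 2 = 42; 42−1 = 41
i=2: 41 = 2·4^2 + 2·4 + 1 (b=4); 4→5: 2·5^2 + 2·5 + 1 = 61; 61−1 = 60
i=3: 60 = 2·5^2 + 2·5 (b=5); 5→6: 2·6^2 + 2·6 = 84; 84−1 = 83

ω^2·2 + ω·2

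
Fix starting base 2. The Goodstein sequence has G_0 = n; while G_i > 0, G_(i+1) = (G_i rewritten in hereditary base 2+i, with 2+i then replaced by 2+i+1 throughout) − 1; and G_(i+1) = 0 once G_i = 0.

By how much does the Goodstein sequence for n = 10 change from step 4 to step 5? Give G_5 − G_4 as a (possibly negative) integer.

3935819

base 2: 10 = 2^(2 + 1) + 2; at 3: 3^(3 + 1) + 3 = 84; next = 83
base 3: 83 = 3^(3 + 1) + 2; at 4: 4^(4 + 1) + 2 = 1026; next = 1025
base 4: 1025 = 4^(4 + 1) + 1; at 5: 5^(5 + 1) + 1 = 15626; next = 15625
base 5: 15625 = 5^(5 + 1); at 6: 6^(6 + 1) = 279936; next = 279935
base 6: 279935 = 5·6^6 + 5·6^5 + 5·6^4 + 5·6^3 + 5·6^2 + 5·6 + 5; at 7: 5·7^7 + 5·7^5 + 5·7^4 + 5·7^3 + 5·7^2 + 5·7 + 5 = 4215755; next = 4215754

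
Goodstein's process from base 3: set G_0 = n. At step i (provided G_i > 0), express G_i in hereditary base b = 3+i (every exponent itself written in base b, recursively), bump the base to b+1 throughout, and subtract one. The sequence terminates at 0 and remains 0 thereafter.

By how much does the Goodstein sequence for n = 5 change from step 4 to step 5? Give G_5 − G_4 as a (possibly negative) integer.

-1

step 0: 5 = 3 + 2; sub 4 for 3: 4 + 2; = 6; G_1 = 6−1 = 5
step 1: 5 = 4 + 1; sub 5 for 4: 5 + 1; = 6; G_2 = 6−1 = 5
step 2: 5 = 5; sub 6 for 5: 6; = 6; G_3 = 6−1 = 5
step 3: 5 = 5; sub 7 for 6: 5; = 5; G_4 = 5−1 = 4
step 4: 4 = 4; sub 8 for 7: 4; = 4; G_5 = 4−1 = 3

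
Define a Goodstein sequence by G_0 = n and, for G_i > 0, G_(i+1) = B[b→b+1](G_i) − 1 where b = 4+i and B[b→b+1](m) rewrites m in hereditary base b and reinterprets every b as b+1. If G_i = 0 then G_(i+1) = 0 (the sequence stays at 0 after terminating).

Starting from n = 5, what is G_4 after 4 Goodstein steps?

step 0: 5 = 4 + 1; sub 5 for 4: 5 + 1; = 6; G_1 = 6−1 = 5
step 1: 5 = 5; sub 6 for 5: 6; = 6; G_2 = 6−1 = 5
step 2: 5 = 5; sub 7 for 6: 5; = 5; G_3 = 5−1 = 4
step 3: 4 = 4; sub 8 for 7: 4; = 4; G_4 = 4−1 = 3

3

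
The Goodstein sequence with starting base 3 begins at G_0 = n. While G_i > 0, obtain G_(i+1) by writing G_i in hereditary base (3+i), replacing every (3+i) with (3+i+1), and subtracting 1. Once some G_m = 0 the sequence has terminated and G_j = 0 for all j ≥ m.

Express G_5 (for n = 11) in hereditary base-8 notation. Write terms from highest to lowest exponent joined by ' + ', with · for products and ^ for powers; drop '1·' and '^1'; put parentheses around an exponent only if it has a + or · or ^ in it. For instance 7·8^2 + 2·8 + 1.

5·8 + 3

[0] 11 ≡ 3^2 + 2 (base 3). Lift 4: 18. −1: 17.
[1] 17 ≡ 4^2 + 1 (base 4). Lift 5: 26. −1: 25.
[2] 25 ≡ 5^2 (base 5). Lift 6: 36. −1: 35.
[3] 35 ≡ 5·6 + 5 (base 6). Lift 7: 40. −1: 39.
[4] 39 ≡ 5·7 + 4 (base 7). Lift 8: 44. −1: 43.
[5] 43 ≡ 5·8 + 3 (base 8). Lift 9: 48. −1: 47.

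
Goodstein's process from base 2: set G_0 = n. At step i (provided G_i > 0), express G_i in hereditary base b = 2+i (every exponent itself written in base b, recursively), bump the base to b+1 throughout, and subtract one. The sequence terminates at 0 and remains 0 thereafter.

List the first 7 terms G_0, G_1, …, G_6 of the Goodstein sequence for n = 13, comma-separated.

13, 108, 1279, 16092, 280711, 5765998, 134219479

base 2: 13 = 2^(2 + 1) + 2^2 + 1; at 3: 3^(3 + 1) + 3^3 + 1 = 109; next = 108
base 3: 108 = 3^(3 + 1) + 3^3; at 4: 4^(4 + 1) + 4^4 = 1280; next = 1279
base 4: 1279 = 4^(4 + 1) + 3·4^3 + 3·4^2 + 3·4 + 3; at 5: 5^(5 + 1) + 3·5^3 + 3·5^2 + 3·5 + 3 = 16093; next = 16092
base 5: 16092 = 5^(5 + 1) + 3·5^3 + 3·5^2 + 3·5 + 2; at 6: 6^(6 + 1) + 3·6^3 + 3·6^2 + 3·6 + 2 = 280712; next = 280711
base 6: 280711 = 6^(6 + 1) + 3·6^3 + 3·6^2 + 3·6 + 1; at 7: 7^(7 + 1) + 3·7^3 + 3·7^2 + 3·7 + 1 = 5765999; next = 5765998
base 7: 5765998 = 7^(7 + 1) + 3·7^3 + 3·7^2 + 3·7; at 8: 8^(8 + 1) + 3·8^3 + 3·8^2 + 3·8 = 134219480; next = 134219479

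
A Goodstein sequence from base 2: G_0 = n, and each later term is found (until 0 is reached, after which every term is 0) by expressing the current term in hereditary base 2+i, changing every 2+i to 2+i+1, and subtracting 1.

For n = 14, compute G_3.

18750

G_0=14  [base 2] 2^(2 + 1) + 2^2 + 2  →[2↦3]→  3^(3 + 1) + 3^3 + 3 = 111  −1 ⇒ G_1=110
G_1=110  [base 3] 3^(3 + 1) + 3^3 + 2  →[3↦4]→  4^(4 + 1) + 4^4 + 2 = 1282  −1 ⇒ G_2=1281
G_2=1281  [base 4] 4^(4 + 1) + 4^4 + 1  →[4↦5]→  5^(5 + 1) + 5^5 + 1 = 18751  −1 ⇒ G_3=18750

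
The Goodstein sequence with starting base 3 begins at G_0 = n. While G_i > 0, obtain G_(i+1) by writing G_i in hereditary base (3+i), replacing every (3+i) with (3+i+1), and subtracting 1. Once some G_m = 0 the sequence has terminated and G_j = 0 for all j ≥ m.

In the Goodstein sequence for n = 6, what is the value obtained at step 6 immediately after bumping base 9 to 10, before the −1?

i=0: 6 = 2·3 (b=3); 3→4: 2·4 = 8; 8−1 = 7
i=1: 7 = 4 + 3 (b=4); 4→5: 5 + 3 = 8; 8−1 = 7
i=2: 7 = 5 + 2 (b=5); 5→6: 6 + 2 = 8; 8−1 = 7
i=3: 7 = 6 + 1 (b=6); 6→7: 7 + 1 = 8; 8−1 = 7
i=4: 7 = 7 (b=7); 7→8: 8 = 8; 8−1 = 7
i=5: 7 = 7 (b=8); 8→9: 7 = 7; 7−1 = 6
i=6: 6 = 6 (b=9); 9→10: 6 = 6; 6−1 = 5

6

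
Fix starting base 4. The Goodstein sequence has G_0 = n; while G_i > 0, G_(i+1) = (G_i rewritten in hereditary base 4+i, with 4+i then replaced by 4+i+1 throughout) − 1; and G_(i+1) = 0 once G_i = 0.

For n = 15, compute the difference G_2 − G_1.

2

G_0 = 15. HB_4(15) = 3·4 + 3. Bump = 18. G_1 = 17.
G_1 = 17. HB_5(17) = 3·5 + 2. Bump = 20. G_2 = 19.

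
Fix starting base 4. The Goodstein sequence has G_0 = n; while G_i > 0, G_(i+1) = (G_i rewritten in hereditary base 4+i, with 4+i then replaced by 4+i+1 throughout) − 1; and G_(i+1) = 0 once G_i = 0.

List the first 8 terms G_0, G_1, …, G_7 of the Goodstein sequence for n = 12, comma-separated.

G_0 = 12. HB_4(12) = 3·4. Bump = 15. G_1 = 14.
G_1 = 14. HB_5(14) = 2·5 + 4. Bump = 16. G_2 = 15.
G_2 = 15. HB_6(15) = 2·6 + 3. Bump = 17. G_3 = 16.
G_3 = 16. HB_7(16) = 2·7 + 2. Bump = 18. G_4 = 17.
G_4 = 17. HB_8(17) = 2·8 + 1. Bump = 19. G_5 = 18.
G_5 = 18. HB_9(18) = 2·9. Bump = 20. G_6 = 19.
G_6 = 19. HB_10(19) = 10 + 9. Bump = 20. G_7 = 19.

12, 14, 15, 16, 17, 18, 19, 19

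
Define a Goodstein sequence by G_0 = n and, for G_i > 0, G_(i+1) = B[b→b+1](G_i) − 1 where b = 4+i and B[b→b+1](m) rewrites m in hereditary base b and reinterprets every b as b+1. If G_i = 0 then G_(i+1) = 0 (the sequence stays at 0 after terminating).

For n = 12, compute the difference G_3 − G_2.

1

G_0=12  [base 4] 3·4  →[4↦5]→  3·5 = 15  −1 ⇒ G_1=14
G_1=14  [base 5] 2·5 + 4  →[5↦6]→  2·6 + 4 = 16  −1 ⇒ G_2=15
G_2=15  [base 6] 2·6 + 3  →[6↦7]→  2·7 + 3 = 17  −1 ⇒ G_3=16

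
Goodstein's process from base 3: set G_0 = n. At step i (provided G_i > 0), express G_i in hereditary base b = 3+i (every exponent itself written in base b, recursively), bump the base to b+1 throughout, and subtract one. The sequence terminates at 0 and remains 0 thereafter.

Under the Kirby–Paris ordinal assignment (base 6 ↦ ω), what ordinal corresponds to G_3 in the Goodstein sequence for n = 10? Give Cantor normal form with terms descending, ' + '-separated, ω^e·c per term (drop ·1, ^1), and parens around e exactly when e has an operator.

step 0: 10 = 3^2 + 1; sub 4 for 3: 4^2 + 1; = 17; G_1 = 17−1 = 16
step 1: 16 = 4^2; sub 5 for 4: 5^2; = 25; G_2 = 25−1 = 24
step 2: 24 = 4·5 + 4; sub 6 for 5: 4·6 + 4; = 28; G_3 = 28−1 = 27
step 3: 27 = 4·6 + 3; sub 7 for 6: 4·7 + 3; = 31; G_4 = 31−1 = 30

ω·4 + 3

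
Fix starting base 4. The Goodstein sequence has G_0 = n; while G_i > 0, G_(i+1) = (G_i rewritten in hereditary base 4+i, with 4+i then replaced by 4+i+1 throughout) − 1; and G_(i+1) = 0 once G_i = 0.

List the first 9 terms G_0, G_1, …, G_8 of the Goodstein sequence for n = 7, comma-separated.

7, 7, 7, 7, 7, 6, 5, 4, 3

G_0=7  [base 4] 4 + 3  →[4↦5]→  5 + 3 = 8  −1 ⇒ G_1=7
G_1=7  [base 5] 5 + 2  →[5↦6]→  6 + 2 = 8  −1 ⇒ G_2=7
G_2=7  [base 6] 6 + 1  →[6↦7]→  7 + 1 = 8  −1 ⇒ G_3=7
G_3=7  [base 7] 7  →[7↦8]→  8 = 8  −1 ⇒ G_4=7
G_4=7  [base 8] 7  →[8↦9]→  7 = 7  −1 ⇒ G_5=6
G_5=6  [base 9] 6  →[9↦10]→  6 = 6  −1 ⇒ G_6=5
G_6=5  [base 10] 5  →[10↦11]→  5 = 5  −1 ⇒ G_7=4
G_7=4  [base 11] 4  →[11↦12]→  4 = 4  −1 ⇒ G_8=3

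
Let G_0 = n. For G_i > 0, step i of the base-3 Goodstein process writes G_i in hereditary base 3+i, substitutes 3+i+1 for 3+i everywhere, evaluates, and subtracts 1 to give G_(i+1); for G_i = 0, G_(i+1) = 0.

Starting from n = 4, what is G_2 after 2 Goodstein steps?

step 0: 4 = 3 + 1; sub 4 for 3: 4 + 1; = 5; G_1 = 5−1 = 4
step 1: 4 = 4; sub 5 for 4: 5; = 5; G_2 = 5−1 = 4

4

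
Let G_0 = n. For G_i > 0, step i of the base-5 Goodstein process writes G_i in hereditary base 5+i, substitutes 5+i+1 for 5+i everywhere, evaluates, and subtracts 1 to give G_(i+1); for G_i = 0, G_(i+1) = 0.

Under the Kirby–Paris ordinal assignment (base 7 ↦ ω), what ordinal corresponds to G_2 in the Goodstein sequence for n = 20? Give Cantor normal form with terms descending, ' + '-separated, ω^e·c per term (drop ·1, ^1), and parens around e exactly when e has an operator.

step 0: 20 = 4·5; sub 6 for 5: 4·6; = 24; G_1 = 24−1 = 23
step 1: 23 = 3·6 + 5; sub 7 for 6: 3·7 + 5; = 26; G_2 = 26−1 = 25
step 2: 25 = 3·7 + 4; sub 8 for 7: 3·8 + 4; = 28; G_3 = 28−1 = 27

ω·3 + 4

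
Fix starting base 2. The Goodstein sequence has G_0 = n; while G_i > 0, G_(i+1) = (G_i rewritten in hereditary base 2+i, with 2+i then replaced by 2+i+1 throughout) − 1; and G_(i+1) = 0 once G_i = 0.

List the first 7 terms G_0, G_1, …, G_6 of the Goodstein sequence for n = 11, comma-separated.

step 0: 11 = 2^(2 + 1) + 2 + 1; sub 3 for 2: 3^(3 + 1) + 3 + 1; = 85; G_1 = 85−1 = 84
step 1: 84 = 3^(3 + 1) + 3; sub 4 for 3: 4^(4 + 1) + 4; = 1028; G_2 = 1028−1 = 1027
step 2: 1027 = 4^(4 + 1) + 3; sub 5 for 4: 5^(5 + 1) + 3; = 15628; G_3 = 15628−1 = 15627
step 3: 15627 = 5^(5 + 1) + 2; sub 6 for 5: 6^(6 + 1) + 2; = 279938; G_4 = 279938−1 = 279937
step 4: 279937 = 6^(6 + 1) + 1; sub 7 for 6: 7^(7 + 1) + 1; = 5764802; G_5 = 5764802−1 = 5764801
step 5: 5764801 = 7^(7 + 1); sub 8 for 7: 8^(8 + 1); = 134217728; G_6 = 134217728−1 = 134217727

11, 84, 1027, 15627, 279937, 5764801, 134217727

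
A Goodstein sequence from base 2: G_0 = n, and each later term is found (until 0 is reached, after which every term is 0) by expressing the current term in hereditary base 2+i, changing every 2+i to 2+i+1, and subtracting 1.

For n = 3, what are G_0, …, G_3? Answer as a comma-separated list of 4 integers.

3, 3, 3, 2

i=0: 3 = 2 + 1 (b=2); 2→3: 3 + 1 = 4; 4−1 = 3
i=1: 3 = 3 (b=3); 3→4: 4 = 4; 4−1 = 3
i=2: 3 = 3 (b=4); 4→5: 3 = 3; 3−1 = 2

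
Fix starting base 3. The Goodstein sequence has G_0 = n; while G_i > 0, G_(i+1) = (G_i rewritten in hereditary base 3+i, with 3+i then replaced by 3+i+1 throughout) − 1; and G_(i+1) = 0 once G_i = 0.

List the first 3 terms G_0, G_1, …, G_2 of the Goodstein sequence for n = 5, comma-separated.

5 —HB3→ 3 + 2 —bump→ 4 + 2 = 6 —(−1)→ 5
5 —HB4→ 4 + 1 —bump→ 5 + 1 = 6 —(−1)→ 5

5, 5, 5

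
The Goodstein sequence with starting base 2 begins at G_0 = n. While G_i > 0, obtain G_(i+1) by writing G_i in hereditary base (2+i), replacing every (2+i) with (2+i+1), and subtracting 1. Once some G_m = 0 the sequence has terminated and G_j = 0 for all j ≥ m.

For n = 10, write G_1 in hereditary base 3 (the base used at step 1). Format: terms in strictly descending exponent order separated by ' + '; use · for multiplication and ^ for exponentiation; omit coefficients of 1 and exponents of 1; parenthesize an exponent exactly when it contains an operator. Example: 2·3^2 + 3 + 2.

3^(3 + 1) + 2

(0) 10|_2 = 2^(2 + 1) + 2 ↦ 3^(3 + 1) + 3|_3 = 84 ⇒ 83
(1) 83|_3 = 3^(3 + 1) + 2 ↦ 4^(4 + 1) + 2|_4 = 1026 ⇒ 1025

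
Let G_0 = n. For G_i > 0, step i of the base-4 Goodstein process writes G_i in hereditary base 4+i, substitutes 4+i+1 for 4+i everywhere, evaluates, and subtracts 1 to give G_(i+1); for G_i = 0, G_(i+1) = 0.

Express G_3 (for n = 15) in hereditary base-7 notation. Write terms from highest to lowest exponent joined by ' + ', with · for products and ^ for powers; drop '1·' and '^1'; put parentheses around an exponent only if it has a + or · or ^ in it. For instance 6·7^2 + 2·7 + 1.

3·7

i=0: 15 = 3·4 + 3 (b=4); 4→5: 3·5 + 3 = 18; 18−1 = 17
i=1: 17 = 3·5 + 2 (b=5); 5→6: 3·6 + 2 = 20; 20−1 = 19
i=2: 19 = 3·6 + 1 (b=6); 6→7: 3·7 + 1 = 22; 22−1 = 21
i=3: 21 = 3·7 (b=7); 7→8: 3·8 = 24; 24−1 = 23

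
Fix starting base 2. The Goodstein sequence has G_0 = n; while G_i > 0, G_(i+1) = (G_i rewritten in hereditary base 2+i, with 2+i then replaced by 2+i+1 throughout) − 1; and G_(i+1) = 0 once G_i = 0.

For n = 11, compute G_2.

1027

G_0=11  [base 2] 2^(2 + 1) + 2 + 1  →[2↦3]→  3^(3 + 1) + 3 + 1 = 85  −1 ⇒ G_1=84
G_1=84  [base 3] 3^(3 + 1) + 3  →[3↦4]→  4^(4 + 1) + 4 = 1028  −1 ⇒ G_2=1027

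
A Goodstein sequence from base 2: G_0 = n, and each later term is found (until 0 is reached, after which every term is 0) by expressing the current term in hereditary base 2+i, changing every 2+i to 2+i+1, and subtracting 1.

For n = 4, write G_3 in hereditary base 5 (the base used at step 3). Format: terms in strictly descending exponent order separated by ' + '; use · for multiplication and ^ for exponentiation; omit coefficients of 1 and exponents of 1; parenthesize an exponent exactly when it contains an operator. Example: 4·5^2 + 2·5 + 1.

i=0: 4 = 2^2 (b=2); 2→3: 3^3 = 27; 27−1 = 26
i=1: 26 = 2·3^2 + 2·3 + 2 (b=3); 3→4: 2·4^2 + 2·4 + 2 = 42; 42−1 = 41
i=2: 41 = 2·4^2 + 2·4 + 1 (b=4); 4→5: 2·5^2 + 2·5 + 1 = 61; 61−1 = 60
i=3: 60 = 2·5^2 + 2·5 (b=5); 5→6: 2·6^2 + 2·6 = 84; 84−1 = 83

2·5^2 + 2·5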